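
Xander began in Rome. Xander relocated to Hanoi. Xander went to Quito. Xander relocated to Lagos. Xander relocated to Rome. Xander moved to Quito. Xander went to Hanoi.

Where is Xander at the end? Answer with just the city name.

Tracking Xander's location:
Start: Xander is in Rome.
After move 1: Rome -> Hanoi. Xander is in Hanoi.
After move 2: Hanoi -> Quito. Xander is in Quito.
After move 3: Quito -> Lagos. Xander is in Lagos.
After move 4: Lagos -> Rome. Xander is in Rome.
After move 5: Rome -> Quito. Xander is in Quito.
After move 6: Quito -> Hanoi. Xander is in Hanoi.

Answer: Hanoi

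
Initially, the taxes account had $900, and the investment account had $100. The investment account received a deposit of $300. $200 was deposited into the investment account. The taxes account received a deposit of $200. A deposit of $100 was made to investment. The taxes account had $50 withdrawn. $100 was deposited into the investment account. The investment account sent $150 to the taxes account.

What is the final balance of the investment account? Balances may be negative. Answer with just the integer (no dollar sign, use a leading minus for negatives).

Answer: 650

Derivation:
Tracking account balances step by step:
Start: taxes=900, investment=100
Event 1 (deposit 300 to investment): investment: 100 + 300 = 400. Balances: taxes=900, investment=400
Event 2 (deposit 200 to investment): investment: 400 + 200 = 600. Balances: taxes=900, investment=600
Event 3 (deposit 200 to taxes): taxes: 900 + 200 = 1100. Balances: taxes=1100, investment=600
Event 4 (deposit 100 to investment): investment: 600 + 100 = 700. Balances: taxes=1100, investment=700
Event 5 (withdraw 50 from taxes): taxes: 1100 - 50 = 1050. Balances: taxes=1050, investment=700
Event 6 (deposit 100 to investment): investment: 700 + 100 = 800. Balances: taxes=1050, investment=800
Event 7 (transfer 150 investment -> taxes): investment: 800 - 150 = 650, taxes: 1050 + 150 = 1200. Balances: taxes=1200, investment=650

Final balance of investment: 650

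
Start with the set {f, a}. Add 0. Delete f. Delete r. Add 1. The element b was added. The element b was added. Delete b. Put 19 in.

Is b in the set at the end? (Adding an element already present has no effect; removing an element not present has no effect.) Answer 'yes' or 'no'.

Answer: no

Derivation:
Tracking the set through each operation:
Start: {a, f}
Event 1 (add 0): added. Set: {0, a, f}
Event 2 (remove f): removed. Set: {0, a}
Event 3 (remove r): not present, no change. Set: {0, a}
Event 4 (add 1): added. Set: {0, 1, a}
Event 5 (add b): added. Set: {0, 1, a, b}
Event 6 (add b): already present, no change. Set: {0, 1, a, b}
Event 7 (remove b): removed. Set: {0, 1, a}
Event 8 (add 19): added. Set: {0, 1, 19, a}

Final set: {0, 1, 19, a} (size 4)
b is NOT in the final set.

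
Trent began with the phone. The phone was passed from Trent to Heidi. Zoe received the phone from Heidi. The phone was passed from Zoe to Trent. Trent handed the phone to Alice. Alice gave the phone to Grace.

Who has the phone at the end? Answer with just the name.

Tracking the phone through each event:
Start: Trent has the phone.
After event 1: Heidi has the phone.
After event 2: Zoe has the phone.
After event 3: Trent has the phone.
After event 4: Alice has the phone.
After event 5: Grace has the phone.

Answer: Grace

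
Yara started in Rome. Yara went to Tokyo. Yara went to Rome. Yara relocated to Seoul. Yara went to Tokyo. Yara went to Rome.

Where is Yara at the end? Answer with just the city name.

Answer: Rome

Derivation:
Tracking Yara's location:
Start: Yara is in Rome.
After move 1: Rome -> Tokyo. Yara is in Tokyo.
After move 2: Tokyo -> Rome. Yara is in Rome.
After move 3: Rome -> Seoul. Yara is in Seoul.
After move 4: Seoul -> Tokyo. Yara is in Tokyo.
After move 5: Tokyo -> Rome. Yara is in Rome.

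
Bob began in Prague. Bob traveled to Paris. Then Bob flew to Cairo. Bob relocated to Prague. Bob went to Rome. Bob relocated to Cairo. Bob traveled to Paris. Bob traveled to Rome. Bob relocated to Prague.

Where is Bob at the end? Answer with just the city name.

Answer: Prague

Derivation:
Tracking Bob's location:
Start: Bob is in Prague.
After move 1: Prague -> Paris. Bob is in Paris.
After move 2: Paris -> Cairo. Bob is in Cairo.
After move 3: Cairo -> Prague. Bob is in Prague.
After move 4: Prague -> Rome. Bob is in Rome.
After move 5: Rome -> Cairo. Bob is in Cairo.
After move 6: Cairo -> Paris. Bob is in Paris.
After move 7: Paris -> Rome. Bob is in Rome.
After move 8: Rome -> Prague. Bob is in Prague.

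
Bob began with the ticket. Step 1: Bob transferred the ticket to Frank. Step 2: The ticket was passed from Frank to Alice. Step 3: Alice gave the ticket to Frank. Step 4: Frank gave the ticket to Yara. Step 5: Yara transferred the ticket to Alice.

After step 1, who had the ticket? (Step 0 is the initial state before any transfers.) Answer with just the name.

Answer: Frank

Derivation:
Tracking the ticket holder through step 1:
After step 0 (start): Bob
After step 1: Frank

At step 1, the holder is Frank.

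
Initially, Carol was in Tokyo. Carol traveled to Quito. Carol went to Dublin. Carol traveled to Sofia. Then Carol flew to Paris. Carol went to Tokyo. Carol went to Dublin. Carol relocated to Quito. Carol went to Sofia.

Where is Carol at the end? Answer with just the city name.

Tracking Carol's location:
Start: Carol is in Tokyo.
After move 1: Tokyo -> Quito. Carol is in Quito.
After move 2: Quito -> Dublin. Carol is in Dublin.
After move 3: Dublin -> Sofia. Carol is in Sofia.
After move 4: Sofia -> Paris. Carol is in Paris.
After move 5: Paris -> Tokyo. Carol is in Tokyo.
After move 6: Tokyo -> Dublin. Carol is in Dublin.
After move 7: Dublin -> Quito. Carol is in Quito.
After move 8: Quito -> Sofia. Carol is in Sofia.

Answer: Sofia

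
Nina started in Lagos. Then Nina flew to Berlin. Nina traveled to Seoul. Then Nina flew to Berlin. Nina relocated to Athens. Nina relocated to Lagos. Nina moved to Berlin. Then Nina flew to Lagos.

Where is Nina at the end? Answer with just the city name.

Tracking Nina's location:
Start: Nina is in Lagos.
After move 1: Lagos -> Berlin. Nina is in Berlin.
After move 2: Berlin -> Seoul. Nina is in Seoul.
After move 3: Seoul -> Berlin. Nina is in Berlin.
After move 4: Berlin -> Athens. Nina is in Athens.
After move 5: Athens -> Lagos. Nina is in Lagos.
After move 6: Lagos -> Berlin. Nina is in Berlin.
After move 7: Berlin -> Lagos. Nina is in Lagos.

Answer: Lagos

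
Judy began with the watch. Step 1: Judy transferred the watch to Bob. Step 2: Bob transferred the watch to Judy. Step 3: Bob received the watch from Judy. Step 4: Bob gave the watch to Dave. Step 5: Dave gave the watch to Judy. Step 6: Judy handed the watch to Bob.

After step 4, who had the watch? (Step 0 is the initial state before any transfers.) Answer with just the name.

Tracking the watch holder through step 4:
After step 0 (start): Judy
After step 1: Bob
After step 2: Judy
After step 3: Bob
After step 4: Dave

At step 4, the holder is Dave.

Answer: Dave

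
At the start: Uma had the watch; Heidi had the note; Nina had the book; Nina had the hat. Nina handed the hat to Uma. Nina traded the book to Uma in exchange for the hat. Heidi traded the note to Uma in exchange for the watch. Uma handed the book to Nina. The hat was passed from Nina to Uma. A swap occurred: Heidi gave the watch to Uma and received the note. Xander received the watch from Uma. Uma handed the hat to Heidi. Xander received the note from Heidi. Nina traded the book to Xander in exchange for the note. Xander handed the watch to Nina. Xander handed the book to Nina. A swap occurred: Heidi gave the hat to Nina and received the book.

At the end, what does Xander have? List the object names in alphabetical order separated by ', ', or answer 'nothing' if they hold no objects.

Tracking all object holders:
Start: watch:Uma, note:Heidi, book:Nina, hat:Nina
Event 1 (give hat: Nina -> Uma). State: watch:Uma, note:Heidi, book:Nina, hat:Uma
Event 2 (swap book<->hat: now book:Uma, hat:Nina). State: watch:Uma, note:Heidi, book:Uma, hat:Nina
Event 3 (swap note<->watch: now note:Uma, watch:Heidi). State: watch:Heidi, note:Uma, book:Uma, hat:Nina
Event 4 (give book: Uma -> Nina). State: watch:Heidi, note:Uma, book:Nina, hat:Nina
Event 5 (give hat: Nina -> Uma). State: watch:Heidi, note:Uma, book:Nina, hat:Uma
Event 6 (swap watch<->note: now watch:Uma, note:Heidi). State: watch:Uma, note:Heidi, book:Nina, hat:Uma
Event 7 (give watch: Uma -> Xander). State: watch:Xander, note:Heidi, book:Nina, hat:Uma
Event 8 (give hat: Uma -> Heidi). State: watch:Xander, note:Heidi, book:Nina, hat:Heidi
Event 9 (give note: Heidi -> Xander). State: watch:Xander, note:Xander, book:Nina, hat:Heidi
Event 10 (swap book<->note: now book:Xander, note:Nina). State: watch:Xander, note:Nina, book:Xander, hat:Heidi
Event 11 (give watch: Xander -> Nina). State: watch:Nina, note:Nina, book:Xander, hat:Heidi
Event 12 (give book: Xander -> Nina). State: watch:Nina, note:Nina, book:Nina, hat:Heidi
Event 13 (swap hat<->book: now hat:Nina, book:Heidi). State: watch:Nina, note:Nina, book:Heidi, hat:Nina

Final state: watch:Nina, note:Nina, book:Heidi, hat:Nina
Xander holds: (nothing).

Answer: nothing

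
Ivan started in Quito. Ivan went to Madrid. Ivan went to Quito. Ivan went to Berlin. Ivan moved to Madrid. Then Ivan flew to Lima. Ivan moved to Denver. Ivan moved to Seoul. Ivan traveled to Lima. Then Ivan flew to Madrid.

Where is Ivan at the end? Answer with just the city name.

Answer: Madrid

Derivation:
Tracking Ivan's location:
Start: Ivan is in Quito.
After move 1: Quito -> Madrid. Ivan is in Madrid.
After move 2: Madrid -> Quito. Ivan is in Quito.
After move 3: Quito -> Berlin. Ivan is in Berlin.
After move 4: Berlin -> Madrid. Ivan is in Madrid.
After move 5: Madrid -> Lima. Ivan is in Lima.
After move 6: Lima -> Denver. Ivan is in Denver.
After move 7: Denver -> Seoul. Ivan is in Seoul.
After move 8: Seoul -> Lima. Ivan is in Lima.
After move 9: Lima -> Madrid. Ivan is in Madrid.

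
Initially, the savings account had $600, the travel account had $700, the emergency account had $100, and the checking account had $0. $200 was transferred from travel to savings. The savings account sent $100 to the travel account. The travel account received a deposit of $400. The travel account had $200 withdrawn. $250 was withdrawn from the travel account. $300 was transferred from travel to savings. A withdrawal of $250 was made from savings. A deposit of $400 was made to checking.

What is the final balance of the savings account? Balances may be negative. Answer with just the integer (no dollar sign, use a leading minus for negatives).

Tracking account balances step by step:
Start: savings=600, travel=700, emergency=100, checking=0
Event 1 (transfer 200 travel -> savings): travel: 700 - 200 = 500, savings: 600 + 200 = 800. Balances: savings=800, travel=500, emergency=100, checking=0
Event 2 (transfer 100 savings -> travel): savings: 800 - 100 = 700, travel: 500 + 100 = 600. Balances: savings=700, travel=600, emergency=100, checking=0
Event 3 (deposit 400 to travel): travel: 600 + 400 = 1000. Balances: savings=700, travel=1000, emergency=100, checking=0
Event 4 (withdraw 200 from travel): travel: 1000 - 200 = 800. Balances: savings=700, travel=800, emergency=100, checking=0
Event 5 (withdraw 250 from travel): travel: 800 - 250 = 550. Balances: savings=700, travel=550, emergency=100, checking=0
Event 6 (transfer 300 travel -> savings): travel: 550 - 300 = 250, savings: 700 + 300 = 1000. Balances: savings=1000, travel=250, emergency=100, checking=0
Event 7 (withdraw 250 from savings): savings: 1000 - 250 = 750. Balances: savings=750, travel=250, emergency=100, checking=0
Event 8 (deposit 400 to checking): checking: 0 + 400 = 400. Balances: savings=750, travel=250, emergency=100, checking=400

Final balance of savings: 750

Answer: 750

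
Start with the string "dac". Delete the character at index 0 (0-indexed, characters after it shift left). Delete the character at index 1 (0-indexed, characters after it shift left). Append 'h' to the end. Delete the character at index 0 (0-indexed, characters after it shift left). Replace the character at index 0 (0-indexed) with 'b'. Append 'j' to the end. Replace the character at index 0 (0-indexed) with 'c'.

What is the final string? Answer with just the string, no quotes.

Answer: cj

Derivation:
Applying each edit step by step:
Start: "dac"
Op 1 (delete idx 0 = 'd'): "dac" -> "ac"
Op 2 (delete idx 1 = 'c'): "ac" -> "a"
Op 3 (append 'h'): "a" -> "ah"
Op 4 (delete idx 0 = 'a'): "ah" -> "h"
Op 5 (replace idx 0: 'h' -> 'b'): "h" -> "b"
Op 6 (append 'j'): "b" -> "bj"
Op 7 (replace idx 0: 'b' -> 'c'): "bj" -> "cj"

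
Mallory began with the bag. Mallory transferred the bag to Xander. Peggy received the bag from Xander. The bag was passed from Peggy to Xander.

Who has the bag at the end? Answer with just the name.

Tracking the bag through each event:
Start: Mallory has the bag.
After event 1: Xander has the bag.
After event 2: Peggy has the bag.
After event 3: Xander has the bag.

Answer: Xander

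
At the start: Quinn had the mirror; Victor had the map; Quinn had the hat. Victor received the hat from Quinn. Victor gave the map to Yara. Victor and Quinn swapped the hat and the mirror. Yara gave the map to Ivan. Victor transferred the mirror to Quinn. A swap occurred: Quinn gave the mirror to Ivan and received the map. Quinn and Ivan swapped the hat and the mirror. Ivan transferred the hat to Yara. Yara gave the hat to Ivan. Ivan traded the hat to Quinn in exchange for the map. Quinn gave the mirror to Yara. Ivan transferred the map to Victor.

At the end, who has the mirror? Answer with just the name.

Answer: Yara

Derivation:
Tracking all object holders:
Start: mirror:Quinn, map:Victor, hat:Quinn
Event 1 (give hat: Quinn -> Victor). State: mirror:Quinn, map:Victor, hat:Victor
Event 2 (give map: Victor -> Yara). State: mirror:Quinn, map:Yara, hat:Victor
Event 3 (swap hat<->mirror: now hat:Quinn, mirror:Victor). State: mirror:Victor, map:Yara, hat:Quinn
Event 4 (give map: Yara -> Ivan). State: mirror:Victor, map:Ivan, hat:Quinn
Event 5 (give mirror: Victor -> Quinn). State: mirror:Quinn, map:Ivan, hat:Quinn
Event 6 (swap mirror<->map: now mirror:Ivan, map:Quinn). State: mirror:Ivan, map:Quinn, hat:Quinn
Event 7 (swap hat<->mirror: now hat:Ivan, mirror:Quinn). State: mirror:Quinn, map:Quinn, hat:Ivan
Event 8 (give hat: Ivan -> Yara). State: mirror:Quinn, map:Quinn, hat:Yara
Event 9 (give hat: Yara -> Ivan). State: mirror:Quinn, map:Quinn, hat:Ivan
Event 10 (swap hat<->map: now hat:Quinn, map:Ivan). State: mirror:Quinn, map:Ivan, hat:Quinn
Event 11 (give mirror: Quinn -> Yara). State: mirror:Yara, map:Ivan, hat:Quinn
Event 12 (give map: Ivan -> Victor). State: mirror:Yara, map:Victor, hat:Quinn

Final state: mirror:Yara, map:Victor, hat:Quinn
The mirror is held by Yara.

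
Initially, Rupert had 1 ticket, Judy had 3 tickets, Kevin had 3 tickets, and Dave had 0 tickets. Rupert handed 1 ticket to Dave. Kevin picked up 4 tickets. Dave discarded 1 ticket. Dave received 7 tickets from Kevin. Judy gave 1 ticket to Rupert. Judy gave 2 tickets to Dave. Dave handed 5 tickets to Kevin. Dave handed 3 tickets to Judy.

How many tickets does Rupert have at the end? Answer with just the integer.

Tracking counts step by step:
Start: Rupert=1, Judy=3, Kevin=3, Dave=0
Event 1 (Rupert -> Dave, 1): Rupert: 1 -> 0, Dave: 0 -> 1. State: Rupert=0, Judy=3, Kevin=3, Dave=1
Event 2 (Kevin +4): Kevin: 3 -> 7. State: Rupert=0, Judy=3, Kevin=7, Dave=1
Event 3 (Dave -1): Dave: 1 -> 0. State: Rupert=0, Judy=3, Kevin=7, Dave=0
Event 4 (Kevin -> Dave, 7): Kevin: 7 -> 0, Dave: 0 -> 7. State: Rupert=0, Judy=3, Kevin=0, Dave=7
Event 5 (Judy -> Rupert, 1): Judy: 3 -> 2, Rupert: 0 -> 1. State: Rupert=1, Judy=2, Kevin=0, Dave=7
Event 6 (Judy -> Dave, 2): Judy: 2 -> 0, Dave: 7 -> 9. State: Rupert=1, Judy=0, Kevin=0, Dave=9
Event 7 (Dave -> Kevin, 5): Dave: 9 -> 4, Kevin: 0 -> 5. State: Rupert=1, Judy=0, Kevin=5, Dave=4
Event 8 (Dave -> Judy, 3): Dave: 4 -> 1, Judy: 0 -> 3. State: Rupert=1, Judy=3, Kevin=5, Dave=1

Rupert's final count: 1

Answer: 1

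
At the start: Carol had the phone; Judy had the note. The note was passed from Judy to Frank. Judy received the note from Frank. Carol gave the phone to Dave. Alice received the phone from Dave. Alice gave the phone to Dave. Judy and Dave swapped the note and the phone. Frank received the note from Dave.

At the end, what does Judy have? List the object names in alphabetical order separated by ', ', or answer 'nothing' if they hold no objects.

Answer: phone

Derivation:
Tracking all object holders:
Start: phone:Carol, note:Judy
Event 1 (give note: Judy -> Frank). State: phone:Carol, note:Frank
Event 2 (give note: Frank -> Judy). State: phone:Carol, note:Judy
Event 3 (give phone: Carol -> Dave). State: phone:Dave, note:Judy
Event 4 (give phone: Dave -> Alice). State: phone:Alice, note:Judy
Event 5 (give phone: Alice -> Dave). State: phone:Dave, note:Judy
Event 6 (swap note<->phone: now note:Dave, phone:Judy). State: phone:Judy, note:Dave
Event 7 (give note: Dave -> Frank). State: phone:Judy, note:Frank

Final state: phone:Judy, note:Frank
Judy holds: phone.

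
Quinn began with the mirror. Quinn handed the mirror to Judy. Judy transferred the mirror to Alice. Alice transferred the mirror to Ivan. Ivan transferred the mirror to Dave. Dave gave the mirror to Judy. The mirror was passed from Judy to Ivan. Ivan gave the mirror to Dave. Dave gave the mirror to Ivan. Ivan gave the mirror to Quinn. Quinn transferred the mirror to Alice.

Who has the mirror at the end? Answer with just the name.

Answer: Alice

Derivation:
Tracking the mirror through each event:
Start: Quinn has the mirror.
After event 1: Judy has the mirror.
After event 2: Alice has the mirror.
After event 3: Ivan has the mirror.
After event 4: Dave has the mirror.
After event 5: Judy has the mirror.
After event 6: Ivan has the mirror.
After event 7: Dave has the mirror.
After event 8: Ivan has the mirror.
After event 9: Quinn has the mirror.
After event 10: Alice has the mirror.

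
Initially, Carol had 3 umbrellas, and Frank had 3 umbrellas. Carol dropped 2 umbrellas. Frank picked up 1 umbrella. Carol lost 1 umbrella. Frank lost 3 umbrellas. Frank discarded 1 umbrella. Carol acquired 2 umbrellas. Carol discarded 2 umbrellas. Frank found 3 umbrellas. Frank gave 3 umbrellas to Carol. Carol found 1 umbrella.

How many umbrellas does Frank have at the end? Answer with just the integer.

Answer: 0

Derivation:
Tracking counts step by step:
Start: Carol=3, Frank=3
Event 1 (Carol -2): Carol: 3 -> 1. State: Carol=1, Frank=3
Event 2 (Frank +1): Frank: 3 -> 4. State: Carol=1, Frank=4
Event 3 (Carol -1): Carol: 1 -> 0. State: Carol=0, Frank=4
Event 4 (Frank -3): Frank: 4 -> 1. State: Carol=0, Frank=1
Event 5 (Frank -1): Frank: 1 -> 0. State: Carol=0, Frank=0
Event 6 (Carol +2): Carol: 0 -> 2. State: Carol=2, Frank=0
Event 7 (Carol -2): Carol: 2 -> 0. State: Carol=0, Frank=0
Event 8 (Frank +3): Frank: 0 -> 3. State: Carol=0, Frank=3
Event 9 (Frank -> Carol, 3): Frank: 3 -> 0, Carol: 0 -> 3. State: Carol=3, Frank=0
Event 10 (Carol +1): Carol: 3 -> 4. State: Carol=4, Frank=0

Frank's final count: 0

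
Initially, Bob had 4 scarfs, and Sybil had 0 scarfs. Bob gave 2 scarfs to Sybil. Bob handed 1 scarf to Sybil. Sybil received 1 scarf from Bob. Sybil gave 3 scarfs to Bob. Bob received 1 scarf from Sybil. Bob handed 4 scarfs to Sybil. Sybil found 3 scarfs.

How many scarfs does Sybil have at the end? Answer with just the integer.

Tracking counts step by step:
Start: Bob=4, Sybil=0
Event 1 (Bob -> Sybil, 2): Bob: 4 -> 2, Sybil: 0 -> 2. State: Bob=2, Sybil=2
Event 2 (Bob -> Sybil, 1): Bob: 2 -> 1, Sybil: 2 -> 3. State: Bob=1, Sybil=3
Event 3 (Bob -> Sybil, 1): Bob: 1 -> 0, Sybil: 3 -> 4. State: Bob=0, Sybil=4
Event 4 (Sybil -> Bob, 3): Sybil: 4 -> 1, Bob: 0 -> 3. State: Bob=3, Sybil=1
Event 5 (Sybil -> Bob, 1): Sybil: 1 -> 0, Bob: 3 -> 4. State: Bob=4, Sybil=0
Event 6 (Bob -> Sybil, 4): Bob: 4 -> 0, Sybil: 0 -> 4. State: Bob=0, Sybil=4
Event 7 (Sybil +3): Sybil: 4 -> 7. State: Bob=0, Sybil=7

Sybil's final count: 7

Answer: 7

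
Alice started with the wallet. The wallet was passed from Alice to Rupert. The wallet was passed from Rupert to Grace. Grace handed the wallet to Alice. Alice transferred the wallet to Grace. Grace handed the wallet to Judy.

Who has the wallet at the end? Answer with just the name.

Answer: Judy

Derivation:
Tracking the wallet through each event:
Start: Alice has the wallet.
After event 1: Rupert has the wallet.
After event 2: Grace has the wallet.
After event 3: Alice has the wallet.
After event 4: Grace has the wallet.
After event 5: Judy has the wallet.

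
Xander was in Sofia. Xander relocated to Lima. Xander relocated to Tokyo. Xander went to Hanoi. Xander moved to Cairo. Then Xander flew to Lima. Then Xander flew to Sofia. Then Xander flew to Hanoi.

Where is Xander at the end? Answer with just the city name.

Tracking Xander's location:
Start: Xander is in Sofia.
After move 1: Sofia -> Lima. Xander is in Lima.
After move 2: Lima -> Tokyo. Xander is in Tokyo.
After move 3: Tokyo -> Hanoi. Xander is in Hanoi.
After move 4: Hanoi -> Cairo. Xander is in Cairo.
After move 5: Cairo -> Lima. Xander is in Lima.
After move 6: Lima -> Sofia. Xander is in Sofia.
After move 7: Sofia -> Hanoi. Xander is in Hanoi.

Answer: Hanoi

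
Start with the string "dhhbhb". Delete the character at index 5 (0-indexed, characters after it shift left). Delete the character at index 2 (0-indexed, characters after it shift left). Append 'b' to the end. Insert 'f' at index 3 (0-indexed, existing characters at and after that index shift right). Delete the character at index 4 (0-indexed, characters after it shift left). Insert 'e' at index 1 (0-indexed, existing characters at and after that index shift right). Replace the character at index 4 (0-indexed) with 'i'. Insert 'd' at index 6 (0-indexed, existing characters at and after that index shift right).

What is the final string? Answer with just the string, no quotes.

Applying each edit step by step:
Start: "dhhbhb"
Op 1 (delete idx 5 = 'b'): "dhhbhb" -> "dhhbh"
Op 2 (delete idx 2 = 'h'): "dhhbh" -> "dhbh"
Op 3 (append 'b'): "dhbh" -> "dhbhb"
Op 4 (insert 'f' at idx 3): "dhbhb" -> "dhbfhb"
Op 5 (delete idx 4 = 'h'): "dhbfhb" -> "dhbfb"
Op 6 (insert 'e' at idx 1): "dhbfb" -> "dehbfb"
Op 7 (replace idx 4: 'f' -> 'i'): "dehbfb" -> "dehbib"
Op 8 (insert 'd' at idx 6): "dehbib" -> "dehbibd"

Answer: dehbibd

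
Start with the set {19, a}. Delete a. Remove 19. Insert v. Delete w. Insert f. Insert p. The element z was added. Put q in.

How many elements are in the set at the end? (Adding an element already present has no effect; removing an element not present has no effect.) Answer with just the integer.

Answer: 5

Derivation:
Tracking the set through each operation:
Start: {19, a}
Event 1 (remove a): removed. Set: {19}
Event 2 (remove 19): removed. Set: {}
Event 3 (add v): added. Set: {v}
Event 4 (remove w): not present, no change. Set: {v}
Event 5 (add f): added. Set: {f, v}
Event 6 (add p): added. Set: {f, p, v}
Event 7 (add z): added. Set: {f, p, v, z}
Event 8 (add q): added. Set: {f, p, q, v, z}

Final set: {f, p, q, v, z} (size 5)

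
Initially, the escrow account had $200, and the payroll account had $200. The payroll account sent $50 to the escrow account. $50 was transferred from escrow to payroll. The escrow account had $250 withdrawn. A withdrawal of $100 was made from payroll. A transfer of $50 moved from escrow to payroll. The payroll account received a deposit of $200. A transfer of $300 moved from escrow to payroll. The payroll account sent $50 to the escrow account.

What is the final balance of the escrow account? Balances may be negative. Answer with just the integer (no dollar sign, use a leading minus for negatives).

Answer: -350

Derivation:
Tracking account balances step by step:
Start: escrow=200, payroll=200
Event 1 (transfer 50 payroll -> escrow): payroll: 200 - 50 = 150, escrow: 200 + 50 = 250. Balances: escrow=250, payroll=150
Event 2 (transfer 50 escrow -> payroll): escrow: 250 - 50 = 200, payroll: 150 + 50 = 200. Balances: escrow=200, payroll=200
Event 3 (withdraw 250 from escrow): escrow: 200 - 250 = -50. Balances: escrow=-50, payroll=200
Event 4 (withdraw 100 from payroll): payroll: 200 - 100 = 100. Balances: escrow=-50, payroll=100
Event 5 (transfer 50 escrow -> payroll): escrow: -50 - 50 = -100, payroll: 100 + 50 = 150. Balances: escrow=-100, payroll=150
Event 6 (deposit 200 to payroll): payroll: 150 + 200 = 350. Balances: escrow=-100, payroll=350
Event 7 (transfer 300 escrow -> payroll): escrow: -100 - 300 = -400, payroll: 350 + 300 = 650. Balances: escrow=-400, payroll=650
Event 8 (transfer 50 payroll -> escrow): payroll: 650 - 50 = 600, escrow: -400 + 50 = -350. Balances: escrow=-350, payroll=600

Final balance of escrow: -350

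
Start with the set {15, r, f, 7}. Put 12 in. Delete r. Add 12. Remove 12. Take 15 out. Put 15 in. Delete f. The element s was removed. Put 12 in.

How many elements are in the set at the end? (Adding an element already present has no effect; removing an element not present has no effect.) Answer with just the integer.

Answer: 3

Derivation:
Tracking the set through each operation:
Start: {15, 7, f, r}
Event 1 (add 12): added. Set: {12, 15, 7, f, r}
Event 2 (remove r): removed. Set: {12, 15, 7, f}
Event 3 (add 12): already present, no change. Set: {12, 15, 7, f}
Event 4 (remove 12): removed. Set: {15, 7, f}
Event 5 (remove 15): removed. Set: {7, f}
Event 6 (add 15): added. Set: {15, 7, f}
Event 7 (remove f): removed. Set: {15, 7}
Event 8 (remove s): not present, no change. Set: {15, 7}
Event 9 (add 12): added. Set: {12, 15, 7}

Final set: {12, 15, 7} (size 3)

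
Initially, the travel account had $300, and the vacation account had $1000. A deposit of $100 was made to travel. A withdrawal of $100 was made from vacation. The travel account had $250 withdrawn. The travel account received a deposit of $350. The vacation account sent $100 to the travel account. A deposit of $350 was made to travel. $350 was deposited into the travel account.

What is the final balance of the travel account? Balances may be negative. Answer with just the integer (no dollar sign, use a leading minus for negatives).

Answer: 1300

Derivation:
Tracking account balances step by step:
Start: travel=300, vacation=1000
Event 1 (deposit 100 to travel): travel: 300 + 100 = 400. Balances: travel=400, vacation=1000
Event 2 (withdraw 100 from vacation): vacation: 1000 - 100 = 900. Balances: travel=400, vacation=900
Event 3 (withdraw 250 from travel): travel: 400 - 250 = 150. Balances: travel=150, vacation=900
Event 4 (deposit 350 to travel): travel: 150 + 350 = 500. Balances: travel=500, vacation=900
Event 5 (transfer 100 vacation -> travel): vacation: 900 - 100 = 800, travel: 500 + 100 = 600. Balances: travel=600, vacation=800
Event 6 (deposit 350 to travel): travel: 600 + 350 = 950. Balances: travel=950, vacation=800
Event 7 (deposit 350 to travel): travel: 950 + 350 = 1300. Balances: travel=1300, vacation=800

Final balance of travel: 1300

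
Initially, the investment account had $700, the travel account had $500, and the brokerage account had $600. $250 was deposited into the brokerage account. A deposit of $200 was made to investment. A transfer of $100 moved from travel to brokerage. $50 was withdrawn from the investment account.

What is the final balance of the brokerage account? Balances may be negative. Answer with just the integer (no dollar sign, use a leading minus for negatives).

Tracking account balances step by step:
Start: investment=700, travel=500, brokerage=600
Event 1 (deposit 250 to brokerage): brokerage: 600 + 250 = 850. Balances: investment=700, travel=500, brokerage=850
Event 2 (deposit 200 to investment): investment: 700 + 200 = 900. Balances: investment=900, travel=500, brokerage=850
Event 3 (transfer 100 travel -> brokerage): travel: 500 - 100 = 400, brokerage: 850 + 100 = 950. Balances: investment=900, travel=400, brokerage=950
Event 4 (withdraw 50 from investment): investment: 900 - 50 = 850. Balances: investment=850, travel=400, brokerage=950

Final balance of brokerage: 950

Answer: 950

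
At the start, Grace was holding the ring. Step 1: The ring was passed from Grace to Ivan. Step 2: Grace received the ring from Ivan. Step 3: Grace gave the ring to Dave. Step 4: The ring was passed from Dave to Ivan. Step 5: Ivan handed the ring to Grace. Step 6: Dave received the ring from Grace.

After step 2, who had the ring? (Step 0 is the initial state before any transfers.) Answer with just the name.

Answer: Grace

Derivation:
Tracking the ring holder through step 2:
After step 0 (start): Grace
After step 1: Ivan
After step 2: Grace

At step 2, the holder is Grace.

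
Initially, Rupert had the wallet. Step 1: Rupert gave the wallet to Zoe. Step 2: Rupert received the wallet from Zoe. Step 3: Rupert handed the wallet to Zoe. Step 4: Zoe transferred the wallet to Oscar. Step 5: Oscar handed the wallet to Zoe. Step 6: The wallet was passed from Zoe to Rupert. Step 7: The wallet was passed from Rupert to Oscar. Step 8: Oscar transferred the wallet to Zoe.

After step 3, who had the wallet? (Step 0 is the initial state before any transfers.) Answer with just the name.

Tracking the wallet holder through step 3:
After step 0 (start): Rupert
After step 1: Zoe
After step 2: Rupert
After step 3: Zoe

At step 3, the holder is Zoe.

Answer: Zoe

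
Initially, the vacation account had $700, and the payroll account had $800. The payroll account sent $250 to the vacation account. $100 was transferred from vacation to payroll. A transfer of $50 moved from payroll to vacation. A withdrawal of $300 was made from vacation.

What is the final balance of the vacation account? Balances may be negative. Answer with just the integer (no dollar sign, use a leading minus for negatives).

Tracking account balances step by step:
Start: vacation=700, payroll=800
Event 1 (transfer 250 payroll -> vacation): payroll: 800 - 250 = 550, vacation: 700 + 250 = 950. Balances: vacation=950, payroll=550
Event 2 (transfer 100 vacation -> payroll): vacation: 950 - 100 = 850, payroll: 550 + 100 = 650. Balances: vacation=850, payroll=650
Event 3 (transfer 50 payroll -> vacation): payroll: 650 - 50 = 600, vacation: 850 + 50 = 900. Balances: vacation=900, payroll=600
Event 4 (withdraw 300 from vacation): vacation: 900 - 300 = 600. Balances: vacation=600, payroll=600

Final balance of vacation: 600

Answer: 600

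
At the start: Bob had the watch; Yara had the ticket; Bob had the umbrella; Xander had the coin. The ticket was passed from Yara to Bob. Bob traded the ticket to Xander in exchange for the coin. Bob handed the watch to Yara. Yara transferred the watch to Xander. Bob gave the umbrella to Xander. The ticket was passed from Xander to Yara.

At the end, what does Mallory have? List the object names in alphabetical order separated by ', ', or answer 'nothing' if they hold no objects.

Tracking all object holders:
Start: watch:Bob, ticket:Yara, umbrella:Bob, coin:Xander
Event 1 (give ticket: Yara -> Bob). State: watch:Bob, ticket:Bob, umbrella:Bob, coin:Xander
Event 2 (swap ticket<->coin: now ticket:Xander, coin:Bob). State: watch:Bob, ticket:Xander, umbrella:Bob, coin:Bob
Event 3 (give watch: Bob -> Yara). State: watch:Yara, ticket:Xander, umbrella:Bob, coin:Bob
Event 4 (give watch: Yara -> Xander). State: watch:Xander, ticket:Xander, umbrella:Bob, coin:Bob
Event 5 (give umbrella: Bob -> Xander). State: watch:Xander, ticket:Xander, umbrella:Xander, coin:Bob
Event 6 (give ticket: Xander -> Yara). State: watch:Xander, ticket:Yara, umbrella:Xander, coin:Bob

Final state: watch:Xander, ticket:Yara, umbrella:Xander, coin:Bob
Mallory holds: (nothing).

Answer: nothing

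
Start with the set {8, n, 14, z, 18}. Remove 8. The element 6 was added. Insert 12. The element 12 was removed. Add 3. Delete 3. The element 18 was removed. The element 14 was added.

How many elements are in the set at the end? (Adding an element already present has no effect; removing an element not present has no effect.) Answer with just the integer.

Answer: 4

Derivation:
Tracking the set through each operation:
Start: {14, 18, 8, n, z}
Event 1 (remove 8): removed. Set: {14, 18, n, z}
Event 2 (add 6): added. Set: {14, 18, 6, n, z}
Event 3 (add 12): added. Set: {12, 14, 18, 6, n, z}
Event 4 (remove 12): removed. Set: {14, 18, 6, n, z}
Event 5 (add 3): added. Set: {14, 18, 3, 6, n, z}
Event 6 (remove 3): removed. Set: {14, 18, 6, n, z}
Event 7 (remove 18): removed. Set: {14, 6, n, z}
Event 8 (add 14): already present, no change. Set: {14, 6, n, z}

Final set: {14, 6, n, z} (size 4)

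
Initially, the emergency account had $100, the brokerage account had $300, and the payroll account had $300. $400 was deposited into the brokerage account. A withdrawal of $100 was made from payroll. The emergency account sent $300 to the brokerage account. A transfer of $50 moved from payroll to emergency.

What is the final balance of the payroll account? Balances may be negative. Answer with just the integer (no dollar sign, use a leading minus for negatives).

Answer: 150

Derivation:
Tracking account balances step by step:
Start: emergency=100, brokerage=300, payroll=300
Event 1 (deposit 400 to brokerage): brokerage: 300 + 400 = 700. Balances: emergency=100, brokerage=700, payroll=300
Event 2 (withdraw 100 from payroll): payroll: 300 - 100 = 200. Balances: emergency=100, brokerage=700, payroll=200
Event 3 (transfer 300 emergency -> brokerage): emergency: 100 - 300 = -200, brokerage: 700 + 300 = 1000. Balances: emergency=-200, brokerage=1000, payroll=200
Event 4 (transfer 50 payroll -> emergency): payroll: 200 - 50 = 150, emergency: -200 + 50 = -150. Balances: emergency=-150, brokerage=1000, payroll=150

Final balance of payroll: 150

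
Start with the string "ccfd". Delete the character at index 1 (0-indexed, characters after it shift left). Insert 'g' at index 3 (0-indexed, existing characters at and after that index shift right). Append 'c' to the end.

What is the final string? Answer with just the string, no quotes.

Answer: cfdgc

Derivation:
Applying each edit step by step:
Start: "ccfd"
Op 1 (delete idx 1 = 'c'): "ccfd" -> "cfd"
Op 2 (insert 'g' at idx 3): "cfd" -> "cfdg"
Op 3 (append 'c'): "cfdg" -> "cfdgc"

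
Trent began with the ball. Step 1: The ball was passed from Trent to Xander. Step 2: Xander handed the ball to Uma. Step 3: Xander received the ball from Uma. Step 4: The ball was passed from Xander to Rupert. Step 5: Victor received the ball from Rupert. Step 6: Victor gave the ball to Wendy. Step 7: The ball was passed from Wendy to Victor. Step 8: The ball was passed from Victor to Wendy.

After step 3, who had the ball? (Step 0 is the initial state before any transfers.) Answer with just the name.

Answer: Xander

Derivation:
Tracking the ball holder through step 3:
After step 0 (start): Trent
After step 1: Xander
After step 2: Uma
After step 3: Xander

At step 3, the holder is Xander.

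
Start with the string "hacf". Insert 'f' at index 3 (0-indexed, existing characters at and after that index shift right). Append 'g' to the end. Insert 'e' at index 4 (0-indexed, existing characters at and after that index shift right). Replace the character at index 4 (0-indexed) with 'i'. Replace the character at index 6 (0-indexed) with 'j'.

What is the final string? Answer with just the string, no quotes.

Answer: hacfifj

Derivation:
Applying each edit step by step:
Start: "hacf"
Op 1 (insert 'f' at idx 3): "hacf" -> "hacff"
Op 2 (append 'g'): "hacff" -> "hacffg"
Op 3 (insert 'e' at idx 4): "hacffg" -> "hacfefg"
Op 4 (replace idx 4: 'e' -> 'i'): "hacfefg" -> "hacfifg"
Op 5 (replace idx 6: 'g' -> 'j'): "hacfifg" -> "hacfifj"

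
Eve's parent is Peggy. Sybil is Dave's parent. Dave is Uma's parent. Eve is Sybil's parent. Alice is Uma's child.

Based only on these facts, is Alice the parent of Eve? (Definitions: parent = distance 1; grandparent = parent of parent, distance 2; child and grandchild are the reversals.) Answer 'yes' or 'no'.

Answer: no

Derivation:
Reconstructing the parent chain from the given facts:
  Peggy -> Eve -> Sybil -> Dave -> Uma -> Alice
(each arrow means 'parent of the next')
Positions in the chain (0 = top):
  position of Peggy: 0
  position of Eve: 1
  position of Sybil: 2
  position of Dave: 3
  position of Uma: 4
  position of Alice: 5

Alice is at position 5, Eve is at position 1; signed distance (j - i) = -4.
'parent' requires j - i = 1. Actual distance is -4, so the relation does NOT hold.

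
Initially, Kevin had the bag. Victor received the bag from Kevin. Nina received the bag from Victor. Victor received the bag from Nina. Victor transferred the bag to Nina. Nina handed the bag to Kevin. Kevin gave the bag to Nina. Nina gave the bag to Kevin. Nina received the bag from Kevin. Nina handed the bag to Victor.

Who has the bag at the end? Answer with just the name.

Answer: Victor

Derivation:
Tracking the bag through each event:
Start: Kevin has the bag.
After event 1: Victor has the bag.
After event 2: Nina has the bag.
After event 3: Victor has the bag.
After event 4: Nina has the bag.
After event 5: Kevin has the bag.
After event 6: Nina has the bag.
After event 7: Kevin has the bag.
After event 8: Nina has the bag.
After event 9: Victor has the bag.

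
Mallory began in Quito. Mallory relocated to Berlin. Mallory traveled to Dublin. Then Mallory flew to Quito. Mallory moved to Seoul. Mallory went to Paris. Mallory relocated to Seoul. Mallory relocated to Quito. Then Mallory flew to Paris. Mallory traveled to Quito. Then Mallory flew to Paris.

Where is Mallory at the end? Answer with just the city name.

Answer: Paris

Derivation:
Tracking Mallory's location:
Start: Mallory is in Quito.
After move 1: Quito -> Berlin. Mallory is in Berlin.
After move 2: Berlin -> Dublin. Mallory is in Dublin.
After move 3: Dublin -> Quito. Mallory is in Quito.
After move 4: Quito -> Seoul. Mallory is in Seoul.
After move 5: Seoul -> Paris. Mallory is in Paris.
After move 6: Paris -> Seoul. Mallory is in Seoul.
After move 7: Seoul -> Quito. Mallory is in Quito.
After move 8: Quito -> Paris. Mallory is in Paris.
After move 9: Paris -> Quito. Mallory is in Quito.
After move 10: Quito -> Paris. Mallory is in Paris.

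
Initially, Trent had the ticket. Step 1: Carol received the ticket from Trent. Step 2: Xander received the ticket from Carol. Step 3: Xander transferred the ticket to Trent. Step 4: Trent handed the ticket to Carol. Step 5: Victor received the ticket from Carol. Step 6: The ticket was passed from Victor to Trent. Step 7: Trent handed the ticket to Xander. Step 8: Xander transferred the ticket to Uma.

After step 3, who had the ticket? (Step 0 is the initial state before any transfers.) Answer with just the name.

Answer: Trent

Derivation:
Tracking the ticket holder through step 3:
After step 0 (start): Trent
After step 1: Carol
After step 2: Xander
After step 3: Trent

At step 3, the holder is Trent.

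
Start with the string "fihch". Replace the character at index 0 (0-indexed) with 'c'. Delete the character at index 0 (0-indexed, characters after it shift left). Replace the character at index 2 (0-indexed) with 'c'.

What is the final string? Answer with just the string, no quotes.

Applying each edit step by step:
Start: "fihch"
Op 1 (replace idx 0: 'f' -> 'c'): "fihch" -> "cihch"
Op 2 (delete idx 0 = 'c'): "cihch" -> "ihch"
Op 3 (replace idx 2: 'c' -> 'c'): "ihch" -> "ihch"

Answer: ihch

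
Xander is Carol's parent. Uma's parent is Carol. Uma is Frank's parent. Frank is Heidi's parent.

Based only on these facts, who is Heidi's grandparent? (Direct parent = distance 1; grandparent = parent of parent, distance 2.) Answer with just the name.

Reconstructing the parent chain from the given facts:
  Xander -> Carol -> Uma -> Frank -> Heidi
(each arrow means 'parent of the next')
Positions in the chain (0 = top):
  position of Xander: 0
  position of Carol: 1
  position of Uma: 2
  position of Frank: 3
  position of Heidi: 4

Heidi is at position 4; the grandparent is 2 steps up the chain, i.e. position 2: Uma.

Answer: Uma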